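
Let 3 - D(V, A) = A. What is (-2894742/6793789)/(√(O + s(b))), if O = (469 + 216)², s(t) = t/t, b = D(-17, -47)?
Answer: -1447371*√469226/1593911218657 ≈ -0.00062202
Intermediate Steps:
D(V, A) = 3 - A
b = 50 (b = 3 - 1*(-47) = 3 + 47 = 50)
s(t) = 1
O = 469225 (O = 685² = 469225)
(-2894742/6793789)/(√(O + s(b))) = (-2894742/6793789)/(√(469225 + 1)) = (-2894742*1/6793789)/(√469226) = -1447371*√469226/1593911218657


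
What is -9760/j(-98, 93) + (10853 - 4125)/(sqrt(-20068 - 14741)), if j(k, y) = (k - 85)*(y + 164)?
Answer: 160/771 - 6728*I*sqrt(34809)/34809 ≈ 0.20752 - 36.061*I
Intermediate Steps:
j(k, y) = (-85 + k)*(164 + y)
-9760/j(-98, 93) + (10853 - 4125)/(sqrt(-20068 - 14741)) = -9760/(-13940 - 85*93 + 164*(-98) - 98*93) + (10853 - 4125)/(sqrt(-20068 - 14741)) = -9760/(-13940 - 7905 - 16072 - 9114) + 6728/(sqrt(-34809)) = -9760/(-47031) + 6728/((I*sqrt(34809))) = -9760*(-1/47031) + 6728*(-I*sqrt(34809)/34809) = 160/771 - 6728*I*sqrt(34809)/34809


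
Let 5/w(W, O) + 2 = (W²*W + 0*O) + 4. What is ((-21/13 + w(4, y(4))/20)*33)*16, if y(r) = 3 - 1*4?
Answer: -11062/13 ≈ -850.92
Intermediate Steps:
y(r) = -1 (y(r) = 3 - 4 = -1)
w(W, O) = 5/(2 + W³) (w(W, O) = 5/(-2 + ((W²*W + 0*O) + 4)) = 5/(-2 + ((W³ + 0) + 4)) = 5/(-2 + (W³ + 4)) = 5/(-2 + (4 + W³)) = 5/(2 + W³))
((-21/13 + w(4, y(4))/20)*33)*16 = ((-21/13 + (5/(2 + 4³))/20)*33)*16 = ((-21*1/13 + (5/(2 + 64))*(1/20))*33)*16 = ((-21/13 + (5/66)*(1/20))*33)*16 = ((-21/13 + 1/264)*33)*16 = -5531/3432*33*16 = -5531/104*16 = -11062/13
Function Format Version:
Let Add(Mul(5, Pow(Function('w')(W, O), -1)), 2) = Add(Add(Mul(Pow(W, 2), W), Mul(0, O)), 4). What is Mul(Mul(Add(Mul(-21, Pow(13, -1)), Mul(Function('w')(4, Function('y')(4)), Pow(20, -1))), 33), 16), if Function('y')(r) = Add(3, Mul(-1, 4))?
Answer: Rational(-11062, 13) ≈ -850.92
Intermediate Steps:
Function('y')(r) = -1 (Function('y')(r) = Add(3, -4) = -1)
Function('w')(W, O) = Mul(5, Pow(Add(2, Pow(W, 3)), -1)) (Function('w')(W, O) = Mul(5, Pow(Add(-2, Add(Add(Mul(Pow(W, 2), W), Mul(0, O)), 4)), -1)) = Mul(5, Pow(Add(-2, Add(Add(Pow(W, 3), 0), 4)), -1)) = Mul(5, Pow(Add(-2, Add(Pow(W, 3), 4)), -1)) = Mul(5, Pow(Add(-2, Add(4, Pow(W, 3))), -1)) = Mul(5, Pow(Add(2, Pow(W, 3)), -1)))
Mul(Mul(Add(Mul(-21, Pow(13, -1)), Mul(Function('w')(4, Function('y')(4)), Pow(20, -1))), 33), 16) = Mul(Mul(Add(Mul(-21, Pow(13, -1)), Mul(Mul(5, Pow(Add(2, Pow(4, 3)), -1)), Pow(20, -1))), 33), 16) = Mul(Mul(Add(Mul(-21, Rational(1, 13)), Mul(Mul(5, Pow(Add(2, 64), -1)), Rational(1, 20))), 33), 16) = Mul(Mul(Add(Rational(-21, 13), Mul(Mul(5, Pow(66, -1)), Rational(1, 20))), 33), 16) = Mul(Mul(Add(Rational(-21, 13), Mul(Mul(5, Rational(1, 66)), Rational(1, 20))), 33), 16) = Mul(Mul(Add(Rational(-21, 13), Mul(Rational(5, 66), Rational(1, 20))), 33), 16) = Mul(Mul(Add(Rational(-21, 13), Rational(1, 264)), 33), 16) = Mul(Mul(Rational(-5531, 3432), 33), 16) = Mul(Rational(-5531, 104), 16) = Rational(-11062, 13)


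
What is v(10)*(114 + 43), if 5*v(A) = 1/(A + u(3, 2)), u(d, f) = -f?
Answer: 157/40 ≈ 3.9250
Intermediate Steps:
v(A) = 1/(5*(-2 + A)) (v(A) = 1/(5*(A - 1*2)) = 1/(5*(A - 2)) = 1/(5*(-2 + A)))
v(10)*(114 + 43) = (1/(5*(-2 + 10)))*(114 + 43) = ((⅕)/8)*157 = ((⅕)*(⅛))*157 = (1/40)*157 = 157/40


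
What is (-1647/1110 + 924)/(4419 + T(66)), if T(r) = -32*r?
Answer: 113777/284530 ≈ 0.39988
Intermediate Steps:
(-1647/1110 + 924)/(4419 + T(66)) = (-1647/1110 + 924)/(4419 - 32*66) = (-1647*1/1110 + 924)/(4419 - 2112) = (-549/370 + 924)/2307 = (341331/370)*(1/2307) = 113777/284530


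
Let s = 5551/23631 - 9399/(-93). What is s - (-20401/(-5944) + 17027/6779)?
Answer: 2814711825389117/29518088376936 ≈ 95.355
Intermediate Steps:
s = 74208004/732561 (s = 5551*(1/23631) - 9399*(-1/93) = 5551/23631 + 3133/31 = 74208004/732561 ≈ 101.30)
s - (-20401/(-5944) + 17027/6779) = 74208004/732561 - (-20401/(-5944) + 17027/6779) = 74208004/732561 - (-20401*(-1/5944) + 17027*(1/6779)) = 74208004/732561 - (20401/5944 + 17027/6779) = 74208004/732561 - 1*239506867/40294376 = 74208004/732561 - 239506867/40294376 = 2814711825389117/29518088376936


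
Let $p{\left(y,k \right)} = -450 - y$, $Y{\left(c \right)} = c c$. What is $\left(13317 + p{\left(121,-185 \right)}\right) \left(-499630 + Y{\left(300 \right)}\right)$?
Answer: $-5221143980$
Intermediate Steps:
$Y{\left(c \right)} = c^{2}$
$\left(13317 + p{\left(121,-185 \right)}\right) \left(-499630 + Y{\left(300 \right)}\right) = \left(13317 - 571\right) \left(-499630 + 300^{2}\right) = \left(13317 - 571\right) \left(-499630 + 90000\right) = \left(13317 - 571\right) \left(-409630\right) = 12746 \left(-409630\right) = -5221143980$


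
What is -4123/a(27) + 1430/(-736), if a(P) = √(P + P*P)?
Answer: -715/368 - 589*√21/18 ≈ -151.90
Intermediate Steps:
a(P) = √(P + P²)
-4123/a(27) + 1430/(-736) = -4123*√3/(9*√(1 + 27)) + 1430/(-736) = -4123*√21/126 + 1430*(-1/736) = -4123*√21/126 - 715/368 = -589*√21/18 - 715/368 = -715/368 - 589*√21/18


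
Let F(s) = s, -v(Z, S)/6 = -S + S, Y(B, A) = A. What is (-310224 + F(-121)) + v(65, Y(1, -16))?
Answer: -310345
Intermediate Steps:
v(Z, S) = 0 (v(Z, S) = -6*(-S + S) = -6*0 = 0)
(-310224 + F(-121)) + v(65, Y(1, -16)) = (-310224 - 121) + 0 = -310345 + 0 = -310345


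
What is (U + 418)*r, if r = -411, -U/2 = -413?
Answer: -511284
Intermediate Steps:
U = 826 (U = -2*(-413) = 826)
(U + 418)*r = (826 + 418)*(-411) = 1244*(-411) = -511284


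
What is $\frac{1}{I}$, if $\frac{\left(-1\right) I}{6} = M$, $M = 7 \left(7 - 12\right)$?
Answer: $\frac{1}{210} \approx 0.0047619$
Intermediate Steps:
$M = -35$ ($M = 7 \left(-5\right) = -35$)
$I = 210$ ($I = \left(-6\right) \left(-35\right) = 210$)
$\frac{1}{I} = \frac{1}{210}$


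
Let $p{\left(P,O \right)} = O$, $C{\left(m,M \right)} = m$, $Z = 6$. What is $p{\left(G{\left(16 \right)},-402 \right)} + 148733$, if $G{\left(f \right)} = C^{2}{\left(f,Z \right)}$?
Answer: $148331$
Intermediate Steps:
$G{\left(f \right)} = f^{2}$
$p{\left(G{\left(16 \right)},-402 \right)} + 148733 = -402 + 148733 = 148331$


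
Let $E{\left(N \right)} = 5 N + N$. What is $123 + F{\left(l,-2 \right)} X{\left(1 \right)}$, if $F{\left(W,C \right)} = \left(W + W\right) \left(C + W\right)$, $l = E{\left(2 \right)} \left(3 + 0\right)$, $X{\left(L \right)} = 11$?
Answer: $27051$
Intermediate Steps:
$E{\left(N \right)} = 6 N$
$l = 36$ ($l = 6 \cdot 2 \left(3 + 0\right) = 12 \cdot 3 = 36$)
$F{\left(W,C \right)} = 2 W \left(C + W\right)$
$123 + F{\left(l,-2 \right)} X{\left(1 \right)} = 123 + 2 \cdot 36 \left(-2 + 36\right) 11 = 123 + 2 \cdot 36 \cdot 34 \cdot 11 = 123 + 2448 \cdot 11 = 123 + 26928 = 27051$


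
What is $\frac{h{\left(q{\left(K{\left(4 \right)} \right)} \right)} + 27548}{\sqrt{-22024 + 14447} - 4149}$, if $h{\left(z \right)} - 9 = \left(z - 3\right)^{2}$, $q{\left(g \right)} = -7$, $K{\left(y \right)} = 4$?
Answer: $- \frac{16392699}{2460254} - \frac{3951 i \sqrt{7577}}{2460254} \approx -6.663 - 0.13979 i$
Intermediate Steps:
$h{\left(z \right)} = 9 + \left(-3 + z\right)^{2}$ ($h{\left(z \right)} = 9 + \left(z - 3\right)^{2} = 9 + \left(-3 + z\right)^{2}$)
$\frac{h{\left(q{\left(K{\left(4 \right)} \right)} \right)} + 27548}{\sqrt{-22024 + 14447} - 4149} = \frac{\left(9 + \left(-3 - 7\right)^{2}\right) + 27548}{\sqrt{-22024 + 14447} - 4149} = \frac{\left(9 + \left(-10\right)^{2}\right) + 27548}{\sqrt{-7577} - 4149} = \frac{\left(9 + 100\right) + 27548}{i \sqrt{7577} - 4149} = \frac{109 + 27548}{-4149 + i \sqrt{7577}} = \frac{27657}{-4149 + i \sqrt{7577}}$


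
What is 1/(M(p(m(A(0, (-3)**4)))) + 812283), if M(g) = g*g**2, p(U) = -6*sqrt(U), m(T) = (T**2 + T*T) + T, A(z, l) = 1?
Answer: 270761/219934137459 + 72*sqrt(3)/73311379153 ≈ 1.2328e-6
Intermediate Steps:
m(T) = T + 2*T**2 (m(T) = (T**2 + T**2) + T = 2*T**2 + T = T + 2*T**2)
M(g) = g**3
1/(M(p(m(A(0, (-3)**4)))) + 812283) = 1/((-6*sqrt(1 + 2*1))**3 + 812283) = 1/((-6*sqrt(1 + 2))**3 + 812283) = 1/((-6*sqrt(3))**3 + 812283) = 1/(-648*sqrt(3) + 812283) = 1/(812283 - 648*sqrt(3))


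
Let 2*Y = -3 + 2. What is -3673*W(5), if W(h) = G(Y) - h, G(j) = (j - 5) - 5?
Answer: 113863/2 ≈ 56932.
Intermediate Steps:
Y = -1/2 (Y = (-3 + 2)/2 = (1/2)*(-1) = -1/2 ≈ -0.50000)
G(j) = -10 + j (G(j) = (-5 + j) - 5 = -10 + j)
W(h) = -21/2 - h (W(h) = (-10 - 1/2) - h = -21/2 - h)
-3673*W(5) = -3673*(-21/2 - 1*5) = -3673*(-21/2 - 5) = -3673*(-31/2) = 113863/2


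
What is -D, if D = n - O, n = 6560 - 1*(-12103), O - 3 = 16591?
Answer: -2069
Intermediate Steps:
O = 16594 (O = 3 + 16591 = 16594)
n = 18663 (n = 6560 + 12103 = 18663)
D = 2069 (D = 18663 - 1*16594 = 18663 - 16594 = 2069)
-D = -1*2069 = -2069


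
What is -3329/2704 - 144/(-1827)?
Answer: -632523/548912 ≈ -1.1523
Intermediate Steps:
-3329/2704 - 144/(-1827) = -3329*1/2704 - 144*(-1/1827) = -3329/2704 + 16/203 = -632523/548912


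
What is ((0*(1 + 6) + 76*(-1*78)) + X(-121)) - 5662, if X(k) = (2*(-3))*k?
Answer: -10864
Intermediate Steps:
X(k) = -6*k
((0*(1 + 6) + 76*(-1*78)) + X(-121)) - 5662 = ((0*(1 + 6) + 76*(-1*78)) - 6*(-121)) - 5662 = ((0*7 + 76*(-78)) + 726) - 5662 = ((0 - 5928) + 726) - 5662 = (-5928 + 726) - 5662 = -5202 - 5662 = -10864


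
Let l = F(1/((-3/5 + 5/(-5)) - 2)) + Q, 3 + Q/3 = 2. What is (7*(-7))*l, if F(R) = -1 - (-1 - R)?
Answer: 2891/18 ≈ 160.61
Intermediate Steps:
F(R) = R (F(R) = -1 + (1 + R) = R)
Q = -3 (Q = -9 + 3*2 = -9 + 6 = -3)
l = -59/18 (l = 1/((-3/5 + 5/(-5)) - 2) - 3 = 1/((-3*⅕ + 5*(-⅕)) - 2) - 3 = 1/((-⅗ - 1) - 2) - 3 = 1/(-8/5 - 2) - 3 = 1/(-18/5) - 3 = -5/18 - 3 = -59/18 ≈ -3.2778)
(7*(-7))*l = (7*(-7))*(-59/18) = -49*(-59/18) = 2891/18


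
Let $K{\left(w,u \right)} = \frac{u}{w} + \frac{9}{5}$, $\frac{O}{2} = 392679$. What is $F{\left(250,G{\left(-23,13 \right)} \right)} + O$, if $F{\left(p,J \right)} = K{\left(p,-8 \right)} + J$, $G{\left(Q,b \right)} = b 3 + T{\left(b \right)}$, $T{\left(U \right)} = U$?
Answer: $\frac{98176471}{125} \approx 7.8541 \cdot 10^{5}$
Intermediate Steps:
$O = 785358$ ($O = 2 \cdot 392679 = 785358$)
$K{\left(w,u \right)} = \frac{9}{5} + \frac{u}{w}$ ($K{\left(w,u \right)} = \frac{u}{w} + 9 \cdot \frac{1}{5} = \frac{u}{w} + \frac{9}{5} = \frac{9}{5} + \frac{u}{w}$)
$G{\left(Q,b \right)} = 4 b$ ($G{\left(Q,b \right)} = b 3 + b = 3 b + b = 4 b$)
$F{\left(p,J \right)} = \frac{9}{5} + J - \frac{8}{p}$ ($F{\left(p,J \right)} = \left(\frac{9}{5} - \frac{8}{p}\right) + J = \frac{9}{5} + J - \frac{8}{p}$)
$F{\left(250,G{\left(-23,13 \right)} \right)} + O = \left(\frac{9}{5} + 4 \cdot 13 - \frac{8}{250}\right) + 785358 = \left(\frac{9}{5} + 52 - \frac{4}{125}\right) + 785358 = \frac{6721}{125} + 785358 = \frac{98176471}{125}$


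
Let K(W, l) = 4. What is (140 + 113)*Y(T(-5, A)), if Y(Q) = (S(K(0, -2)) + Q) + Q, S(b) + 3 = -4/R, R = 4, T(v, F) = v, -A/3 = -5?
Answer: -3542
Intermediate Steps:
A = 15 (A = -3*(-5) = 15)
S(b) = -4 (S(b) = -3 - 4/4 = -3 - 4*¼ = -3 - 1 = -4)
Y(Q) = -4 + 2*Q (Y(Q) = (-4 + Q) + Q = -4 + 2*Q)
(140 + 113)*Y(T(-5, A)) = (140 + 113)*(-4 + 2*(-5)) = 253*(-4 - 10) = 253*(-14) = -3542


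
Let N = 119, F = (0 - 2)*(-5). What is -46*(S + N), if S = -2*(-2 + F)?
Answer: -4738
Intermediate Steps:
F = 10 (F = -2*(-5) = 10)
S = -16 (S = -2*(-2 + 10) = -2*8 = -16)
-46*(S + N) = -46*(-16 + 119) = -46*103 = -4738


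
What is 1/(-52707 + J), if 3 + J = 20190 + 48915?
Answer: 1/16395 ≈ 6.0994e-5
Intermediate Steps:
J = 69102 (J = -3 + (20190 + 48915) = -3 + 69105 = 69102)
1/(-52707 + J) = 1/(-52707 + 69102) = 1/16395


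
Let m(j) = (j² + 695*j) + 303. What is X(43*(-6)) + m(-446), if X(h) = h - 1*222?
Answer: -111231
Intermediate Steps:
X(h) = -222 + h (X(h) = h - 222 = -222 + h)
m(j) = 303 + j² + 695*j
X(43*(-6)) + m(-446) = (-222 + 43*(-6)) + (303 + (-446)² + 695*(-446)) = (-222 - 258) + (303 + 198916 - 309970) = -480 - 110751 = -111231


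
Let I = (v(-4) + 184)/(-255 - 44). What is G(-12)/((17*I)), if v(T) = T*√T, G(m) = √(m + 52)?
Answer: 299*√10*(-23 - I)/36040 ≈ -0.60341 - 0.026235*I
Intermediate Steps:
G(m) = √(52 + m)
v(T) = T^(3/2)
I = -8/13 + 8*I/299 (I = ((-4)^(3/2) + 184)/(-255 - 44) = (-8*I + 184)/(-299) = (184 - 8*I)*(-1/299) = -8/13 + 8*I/299 ≈ -0.61539 + 0.026756*I)
G(-12)/((17*I)) = √(52 - 12)/((17*(-8/13 + 8*I/299))) = √40/(-136/13 + 136*I/299) = (2*√10)*(89401*(-136/13 - 136*I/299)/9802880) = 89401*√10*(-136/13 - 136*I/299)/4901440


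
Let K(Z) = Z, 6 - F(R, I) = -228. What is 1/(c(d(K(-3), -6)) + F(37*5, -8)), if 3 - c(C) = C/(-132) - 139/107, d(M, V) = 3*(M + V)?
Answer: 4708/1120949 ≈ 0.0042000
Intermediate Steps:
F(R, I) = 234 (F(R, I) = 6 - 1*(-228) = 6 + 228 = 234)
d(M, V) = 3*M + 3*V
c(C) = 460/107 + C/132 (c(C) = 3 - (C/(-132) - 139/107) = 3 - (C*(-1/132) - 139*1/107) = 3 - (-C/132 - 139/107) = 3 - (-139/107 - C/132) = 3 + (139/107 + C/132) = 460/107 + C/132)
1/(c(d(K(-3), -6)) + F(37*5, -8)) = 1/((460/107 + (3*(-3) + 3*(-6))/132) + 234) = 1/((460/107 + (-9 - 18)/132) + 234) = 1/((460/107 + (1/132)*(-27)) + 234) = 1/((460/107 - 9/44) + 234) = 1/(19277/4708 + 234) = 1/(1120949/4708) = 4708/1120949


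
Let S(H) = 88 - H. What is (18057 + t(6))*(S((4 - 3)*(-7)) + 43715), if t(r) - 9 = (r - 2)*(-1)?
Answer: 791296220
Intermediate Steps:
t(r) = 11 - r (t(r) = 9 + (r - 2)*(-1) = 9 + (-2 + r)*(-1) = 9 + (2 - r) = 11 - r)
(18057 + t(6))*(S((4 - 3)*(-7)) + 43715) = (18057 + (11 - 1*6))*((88 - (4 - 3)*(-7)) + 43715) = (18057 + (11 - 6))*((88 - (-7)) + 43715) = (18057 + 5)*((88 - 1*(-7)) + 43715) = 18062*((88 + 7) + 43715) = 18062*(95 + 43715) = 18062*43810 = 791296220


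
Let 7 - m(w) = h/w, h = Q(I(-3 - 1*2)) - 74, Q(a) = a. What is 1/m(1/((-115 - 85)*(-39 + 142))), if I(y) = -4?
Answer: -1/1606793 ≈ -6.2236e-7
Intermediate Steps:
h = -78 (h = -4 - 74 = -78)
m(w) = 7 + 78/w (m(w) = 7 - (-78)/w = 7 + 78/w)
1/m(1/((-115 - 85)*(-39 + 142))) = 1/(7 + 78/(1/((-115 - 85)*(-39 + 142)))) = 1/(7 + 78/(1/(-200*103))) = 1/(7 + 78/(1/(-20600))) = 1/(7 + 78/(-1/20600)) = 1/(7 + 78*(-20600)) = 1/(7 - 1606800) = 1/(-1606793) = -1/1606793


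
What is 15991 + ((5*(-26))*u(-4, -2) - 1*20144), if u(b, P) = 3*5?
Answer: -6103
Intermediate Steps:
u(b, P) = 15
15991 + ((5*(-26))*u(-4, -2) - 1*20144) = 15991 + ((5*(-26))*15 - 1*20144) = 15991 + (-130*15 - 20144) = 15991 + (-1950 - 20144) = 15991 - 22094 = -6103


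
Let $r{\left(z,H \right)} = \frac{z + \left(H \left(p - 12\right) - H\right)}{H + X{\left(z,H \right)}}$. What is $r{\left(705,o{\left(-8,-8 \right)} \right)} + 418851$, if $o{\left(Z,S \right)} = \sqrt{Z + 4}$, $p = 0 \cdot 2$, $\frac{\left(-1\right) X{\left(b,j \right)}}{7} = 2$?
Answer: $\frac{41880139}{100} - \frac{523 i}{100} \approx 4.188 \cdot 10^{5} - 5.23 i$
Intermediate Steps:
$X{\left(b,j \right)} = -14$ ($X{\left(b,j \right)} = \left(-7\right) 2 = -14$)
$p = 0$
$o{\left(Z,S \right)} = \sqrt{4 + Z}$
$r{\left(z,H \right)} = \frac{z - 13 H}{-14 + H}$ ($r{\left(z,H \right)} = \frac{z + \left(H \left(0 - 12\right) - H\right)}{H - 14} = \frac{z + \left(H \left(-12\right) - H\right)}{-14 + H} = \frac{z - 13 H}{-14 + H}$)
$r{\left(705,o{\left(-8,-8 \right)} \right)} + 418851 = \frac{705 - 13 \sqrt{4 - 8}}{-14 + \sqrt{4 - 8}} + 418851 = \frac{705 - 13 \sqrt{-4}}{-14 + \sqrt{-4}} + 418851 = \frac{705 - 13 \cdot 2 i}{-14 + 2 i} + 418851 = \frac{-14 - 2 i}{200} \left(705 - 26 i\right) + 418851 = \frac{\left(-14 - 2 i\right) \left(705 - 26 i\right)}{200} + 418851 = 418851 + \frac{\left(-14 - 2 i\right) \left(705 - 26 i\right)}{200}$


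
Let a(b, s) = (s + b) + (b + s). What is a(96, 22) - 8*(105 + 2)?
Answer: -620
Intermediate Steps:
a(b, s) = 2*b + 2*s (a(b, s) = (b + s) + (b + s) = 2*b + 2*s)
a(96, 22) - 8*(105 + 2) = (2*96 + 2*22) - 8*(105 + 2) = (192 + 44) - 8*107 = 236 - 1*856 = 236 - 856 = -620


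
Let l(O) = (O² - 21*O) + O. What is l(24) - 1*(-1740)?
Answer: 1836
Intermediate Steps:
l(O) = O² - 20*O
l(24) - 1*(-1740) = 24*(-20 + 24) - 1*(-1740) = 24*4 + 1740 = 96 + 1740 = 1836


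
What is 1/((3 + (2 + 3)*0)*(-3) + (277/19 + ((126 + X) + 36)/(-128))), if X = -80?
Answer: 1216/6005 ≈ 0.20250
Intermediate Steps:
1/((3 + (2 + 3)*0)*(-3) + (277/19 + ((126 + X) + 36)/(-128))) = 1/((3 + (2 + 3)*0)*(-3) + (277/19 + ((126 - 80) + 36)/(-128))) = 1/((3 + 5*0)*(-3) + (277*(1/19) + (46 + 36)*(-1/128))) = 1/((3 + 0)*(-3) + (277/19 + 82*(-1/128))) = 1/(3*(-3) + (277/19 - 41/64)) = 1/(-9 + 16949/1216) = 1/(6005/1216) = 1216/6005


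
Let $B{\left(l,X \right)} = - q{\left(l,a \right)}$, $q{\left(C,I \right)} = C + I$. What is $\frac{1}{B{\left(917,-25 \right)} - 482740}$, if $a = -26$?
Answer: $- \frac{1}{483631} \approx -2.0677 \cdot 10^{-6}$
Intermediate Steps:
$B{\left(l,X \right)} = 26 - l$ ($B{\left(l,X \right)} = - (l - 26) = - (-26 + l) = 26 - l$)
$\frac{1}{B{\left(917,-25 \right)} - 482740} = \frac{1}{\left(26 - 917\right) - 482740} = \frac{1}{-891 - 482740} = \frac{1}{-483631} = - \frac{1}{483631}$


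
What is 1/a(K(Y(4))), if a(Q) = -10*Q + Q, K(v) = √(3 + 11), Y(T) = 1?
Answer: -√14/126 ≈ -0.029696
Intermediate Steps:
K(v) = √14
a(Q) = -9*Q
1/a(K(Y(4))) = 1/(-9*√14) = -√14/126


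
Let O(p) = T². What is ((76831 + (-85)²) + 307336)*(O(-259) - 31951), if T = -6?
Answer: -12491275680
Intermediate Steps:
O(p) = 36 (O(p) = (-6)² = 36)
((76831 + (-85)²) + 307336)*(O(-259) - 31951) = ((76831 + (-85)²) + 307336)*(36 - 31951) = ((76831 + 7225) + 307336)*(-31915) = (84056 + 307336)*(-31915) = 391392*(-31915) = -12491275680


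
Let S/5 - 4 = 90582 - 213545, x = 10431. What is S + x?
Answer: -604364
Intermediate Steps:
S = -614795 (S = 20 + 5*(90582 - 213545) = 20 + 5*(-122963) = 20 - 614815 = -614795)
S + x = -614795 + 10431 = -604364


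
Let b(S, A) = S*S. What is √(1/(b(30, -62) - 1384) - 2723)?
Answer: 3*I*√146437/22 ≈ 52.182*I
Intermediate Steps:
b(S, A) = S²
√(1/(b(30, -62) - 1384) - 2723) = √(1/(30² - 1384) - 2723) = √(1/(900 - 1384) - 2723) = √(1/(-484) - 2723) = √(-1/484 - 2723) = √(-1317933/484) = 3*I*√146437/22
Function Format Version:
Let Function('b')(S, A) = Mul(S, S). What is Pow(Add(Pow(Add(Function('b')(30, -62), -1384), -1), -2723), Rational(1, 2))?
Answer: Mul(Rational(3, 22), I, Pow(146437, Rational(1, 2))) ≈ Mul(52.182, I)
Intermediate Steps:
Function('b')(S, A) = Pow(S, 2)
Pow(Add(Pow(Add(Function('b')(30, -62), -1384), -1), -2723), Rational(1, 2)) = Pow(Add(Pow(Add(Pow(30, 2), -1384), -1), -2723), Rational(1, 2)) = Pow(Add(Pow(Add(900, -1384), -1), -2723), Rational(1, 2)) = Pow(Add(Pow(-484, -1), -2723), Rational(1, 2)) = Pow(Add(Rational(-1, 484), -2723), Rational(1, 2)) = Pow(Rational(-1317933, 484), Rational(1, 2)) = Mul(Rational(3, 22), I, Pow(146437, Rational(1, 2)))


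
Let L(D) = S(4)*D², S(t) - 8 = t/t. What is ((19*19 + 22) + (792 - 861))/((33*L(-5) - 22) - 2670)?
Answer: 314/4733 ≈ 0.066343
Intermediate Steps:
S(t) = 9 (S(t) = 8 + t/t = 8 + 1 = 9)
L(D) = 9*D²
((19*19 + 22) + (792 - 861))/((33*L(-5) - 22) - 2670) = ((19*19 + 22) + (792 - 861))/((33*(9*(-5)²) - 22) - 2670) = ((361 + 22) - 69)/((33*(9*25) - 22) - 2670) = (383 - 69)/((33*225 - 22) - 2670) = 314/((7425 - 22) - 2670) = 314/(7403 - 2670) = 314/4733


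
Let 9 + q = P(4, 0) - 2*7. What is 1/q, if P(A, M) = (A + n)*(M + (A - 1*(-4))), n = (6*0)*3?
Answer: 1/9 ≈ 0.11111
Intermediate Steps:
n = 0 (n = 0*3 = 0)
P(A, M) = A*(4 + A + M) (P(A, M) = (A + 0)*(M + (A - 1*(-4))) = A*(M + (A + 4)) = A*(M + (4 + A)) = A*(4 + A + M))
q = 9 (q = -9 + (4*(4 + 4 + 0) - 2*7) = -9 + (4*8 - 14) = -9 + (32 - 14) = -9 + 18 = 9)
1/q = 1/9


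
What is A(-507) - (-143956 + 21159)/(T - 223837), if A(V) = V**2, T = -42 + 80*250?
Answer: 52406770274/203879 ≈ 2.5705e+5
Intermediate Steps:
T = 19958 (T = -42 + 20000 = 19958)
A(-507) - (-143956 + 21159)/(T - 223837) = (-507)**2 - (-143956 + 21159)/(19958 - 223837) = 257049 - (-122797)/(-203879) = 257049 - (-122797)*(-1)/203879 = 257049 - 1*122797/203879 = 257049 - 122797/203879 = 52406770274/203879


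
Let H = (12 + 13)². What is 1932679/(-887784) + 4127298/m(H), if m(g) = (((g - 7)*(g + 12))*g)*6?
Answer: -3769111630853/1733583215000 ≈ -2.1742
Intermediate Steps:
H = 625 (H = 25² = 625)
m(g) = 6*g*(-7 + g)*(12 + g) (m(g) = (((-7 + g)*(12 + g))*g)*6 = (g*(-7 + g)*(12 + g))*6 = 6*g*(-7 + g)*(12 + g))
1932679/(-887784) + 4127298/m(H) = 1932679/(-887784) + 4127298/((6*625*(-84 + 625² + 5*625))) = 1932679*(-1/887784) + 4127298/((6*625*(-84 + 390625 + 3125))) = -1932679/887784 + 4127298/((6*625*393666)) = -1932679/887784 + 4127298/1476247500 = -1932679/887784 + 4127298*(1/1476247500) = -1932679/887784 + 98269/35148750 = -3769111630853/1733583215000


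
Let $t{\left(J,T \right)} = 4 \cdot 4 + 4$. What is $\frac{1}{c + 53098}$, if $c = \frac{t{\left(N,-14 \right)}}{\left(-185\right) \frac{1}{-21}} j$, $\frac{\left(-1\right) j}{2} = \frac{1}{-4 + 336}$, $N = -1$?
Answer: $\frac{3071}{163063916} \approx 1.8833 \cdot 10^{-5}$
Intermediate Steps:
$j = - \frac{1}{166}$ ($j = - \frac{2}{-4 + 336} = - \frac{2}{332} = \left(-2\right) \frac{1}{332} = - \frac{1}{166} \approx -0.0060241$)
$t{\left(J,T \right)} = 20$ ($t{\left(J,T \right)} = 16 + 4 = 20$)
$c = - \frac{42}{3071}$ ($c = \frac{20}{\left(-185\right) \frac{1}{-21}} \left(- \frac{1}{166}\right) = \frac{20}{\left(-185\right) \left(- \frac{1}{21}\right)} \left(- \frac{1}{166}\right) = \frac{20}{\frac{185}{21}} \left(- \frac{1}{166}\right) = 20 \cdot \frac{21}{185} \left(- \frac{1}{166}\right) = \frac{84}{37} \left(- \frac{1}{166}\right) = - \frac{42}{3071} \approx -0.013676$)
$\frac{1}{c + 53098} = \frac{1}{- \frac{42}{3071} + 53098} = \frac{1}{\frac{163063916}{3071}} = \frac{3071}{163063916}$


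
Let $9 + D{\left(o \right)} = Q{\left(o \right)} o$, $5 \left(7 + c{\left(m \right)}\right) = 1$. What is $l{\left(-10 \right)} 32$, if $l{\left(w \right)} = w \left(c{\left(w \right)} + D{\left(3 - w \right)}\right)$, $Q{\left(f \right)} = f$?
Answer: $-49024$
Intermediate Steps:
$c{\left(m \right)} = - \frac{34}{5}$ ($c{\left(m \right)} = -7 + \frac{1}{5} \cdot 1 = -7 + \frac{1}{5} = - \frac{34}{5}$)
$D{\left(o \right)} = -9 + o^{2}$ ($D{\left(o \right)} = -9 + o o = -9 + o^{2}$)
$l{\left(w \right)} = w \left(- \frac{79}{5} + \left(3 - w\right)^{2}\right)$ ($l{\left(w \right)} = w \left(- \frac{34}{5} + \left(-9 + \left(3 - w\right)^{2}\right)\right) = w \left(- \frac{79}{5} + \left(3 - w\right)^{2}\right)$)
$l{\left(-10 \right)} 32 = \frac{1}{5} \left(-10\right) \left(-79 + 5 \left(-3 - 10\right)^{2}\right) 32 = \frac{1}{5} \left(-10\right) \left(-79 + 5 \left(-13\right)^{2}\right) 32 = \frac{1}{5} \left(-10\right) \left(-79 + 5 \cdot 169\right) 32 = \frac{1}{5} \left(-10\right) \left(-79 + 845\right) 32 = \frac{1}{5} \left(-10\right) 766 \cdot 32 = \left(-1532\right) 32 = -49024$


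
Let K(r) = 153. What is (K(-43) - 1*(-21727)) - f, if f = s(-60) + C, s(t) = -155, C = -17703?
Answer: 39738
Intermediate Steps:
f = -17858 (f = -155 - 17703 = -17858)
(K(-43) - 1*(-21727)) - f = (153 - 1*(-21727)) - 1*(-17858) = (153 + 21727) + 17858 = 21880 + 17858 = 39738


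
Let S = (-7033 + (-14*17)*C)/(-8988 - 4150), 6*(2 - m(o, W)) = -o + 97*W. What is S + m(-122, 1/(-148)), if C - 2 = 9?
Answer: -102021083/5833272 ≈ -17.490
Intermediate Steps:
C = 11 (C = 2 + 9 = 11)
m(o, W) = 2 - 97*W/6 + o/6 (m(o, W) = 2 - (-o + 97*W)/6 = 2 + (-97*W/6 + o/6) = 2 - 97*W/6 + o/6)
S = 9651/13138 (S = (-7033 - 14*17*11)/(-8988 - 4150) = (-7033 - 238*11)/(-13138) = (-7033 - 2618)*(-1/13138) = -9651*(-1/13138) = 9651/13138 ≈ 0.73459)
S + m(-122, 1/(-148)) = 9651/13138 + (2 - 97/6/(-148) + (1/6)*(-122)) = 9651/13138 + (2 - 97/6*(-1/148) - 61/3) = 9651/13138 + (2 + 97/888 - 61/3) = 9651/13138 - 16183/888 = -102021083/5833272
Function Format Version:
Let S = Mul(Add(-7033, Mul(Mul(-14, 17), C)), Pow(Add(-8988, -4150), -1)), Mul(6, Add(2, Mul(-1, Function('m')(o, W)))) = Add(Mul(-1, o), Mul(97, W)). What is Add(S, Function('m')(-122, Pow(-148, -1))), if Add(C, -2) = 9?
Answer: Rational(-102021083, 5833272) ≈ -17.490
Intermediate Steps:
C = 11 (C = Add(2, 9) = 11)
Function('m')(o, W) = Add(2, Mul(Rational(-97, 6), W), Mul(Rational(1, 6), o)) (Function('m')(o, W) = Add(2, Mul(Rational(-1, 6), Add(Mul(-1, o), Mul(97, W)))) = Add(2, Add(Mul(Rational(-97, 6), W), Mul(Rational(1, 6), o))) = Add(2, Mul(Rational(-97, 6), W), Mul(Rational(1, 6), o)))
S = Rational(9651, 13138) (S = Mul(Add(-7033, Mul(Mul(-14, 17), 11)), Pow(Add(-8988, -4150), -1)) = Mul(Add(-7033, Mul(-238, 11)), Pow(-13138, -1)) = Mul(Add(-7033, -2618), Rational(-1, 13138)) = Mul(-9651, Rational(-1, 13138)) = Rational(9651, 13138) ≈ 0.73459)
Add(S, Function('m')(-122, Pow(-148, -1))) = Add(Rational(9651, 13138), Add(2, Mul(Rational(-97, 6), Pow(-148, -1)), Mul(Rational(1, 6), -122))) = Add(Rational(9651, 13138), Add(2, Mul(Rational(-97, 6), Rational(-1, 148)), Rational(-61, 3))) = Add(Rational(9651, 13138), Add(2, Rational(97, 888), Rational(-61, 3))) = Add(Rational(9651, 13138), Rational(-16183, 888)) = Rational(-102021083, 5833272)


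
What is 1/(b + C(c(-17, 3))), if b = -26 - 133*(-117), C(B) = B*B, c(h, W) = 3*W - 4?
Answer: 1/15560 ≈ 6.4267e-5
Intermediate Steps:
c(h, W) = -4 + 3*W
C(B) = B²
b = 15535 (b = -26 + 15561 = 15535)
1/(b + C(c(-17, 3))) = 1/(15535 + (-4 + 3*3)²) = 1/(15535 + (-4 + 9)²) = 1/(15535 + 5²) = 1/(15535 + 25) = 1/15560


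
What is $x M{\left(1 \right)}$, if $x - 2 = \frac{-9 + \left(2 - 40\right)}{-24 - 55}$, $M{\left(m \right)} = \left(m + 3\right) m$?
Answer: $\frac{820}{79} \approx 10.38$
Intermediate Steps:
$M{\left(m \right)} = m \left(3 + m\right)$ ($M{\left(m \right)} = \left(3 + m\right) m = m \left(3 + m\right)$)
$x = \frac{205}{79}$ ($x = 2 + \frac{-9 + \left(2 - 40\right)}{-24 - 55} = 2 + \frac{-9 - 38}{-79} = 2 - - \frac{47}{79} = 2 + \frac{47}{79} = \frac{205}{79} \approx 2.5949$)
$x M{\left(1 \right)} = \frac{205 \cdot 1 \left(3 + 1\right)}{79} = \frac{205 \cdot 1 \cdot 4}{79} = \frac{205}{79} \cdot 4 = \frac{820}{79}$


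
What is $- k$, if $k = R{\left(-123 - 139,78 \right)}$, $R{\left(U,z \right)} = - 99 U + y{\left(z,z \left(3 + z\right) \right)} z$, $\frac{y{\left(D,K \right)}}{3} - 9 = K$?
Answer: $-1506456$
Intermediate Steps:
$y{\left(D,K \right)} = 27 + 3 K$
$R{\left(U,z \right)} = - 99 U + z \left(27 + 3 z \left(3 + z\right)\right)$ ($R{\left(U,z \right)} = - 99 U + \left(27 + 3 z \left(3 + z\right)\right) z = - 99 U + z \left(27 + 3 z \left(3 + z\right)\right)$)
$k = 1506456$ ($k = - 99 \left(-123 - 139\right) + 3 \cdot 78 \left(9 + 78 \left(3 + 78\right)\right) = - 99 \left(-123 - 139\right) + 3 \cdot 78 \left(9 + 78 \cdot 81\right) = \left(-99\right) \left(-262\right) + 3 \cdot 78 \left(9 + 6318\right) = 25938 + 3 \cdot 78 \cdot 6327 = 25938 + 1480518 = 1506456$)
$- k = \left(-1\right) 1506456 = -1506456$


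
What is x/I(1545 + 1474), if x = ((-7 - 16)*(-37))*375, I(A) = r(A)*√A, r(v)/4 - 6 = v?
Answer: 12765*√3019/1461196 ≈ 0.48000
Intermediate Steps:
r(v) = 24 + 4*v
I(A) = √A*(24 + 4*A) (I(A) = (24 + 4*A)*√A = √A*(24 + 4*A))
x = 319125 (x = -23*(-37)*375 = 851*375 = 319125)
x/I(1545 + 1474) = 319125/((4*√(1545 + 1474)*(6 + (1545 + 1474)))) = 319125/((4*√3019*(6 + 3019))) = 319125/((4*√3019*3025)) = 319125/((12100*√3019)) = 319125*(√3019/36529900) = 12765*√3019/1461196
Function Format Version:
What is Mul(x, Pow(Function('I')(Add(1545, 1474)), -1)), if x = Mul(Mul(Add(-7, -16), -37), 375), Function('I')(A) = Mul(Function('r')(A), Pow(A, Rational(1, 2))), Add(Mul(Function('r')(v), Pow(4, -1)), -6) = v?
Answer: Mul(Rational(12765, 1461196), Pow(3019, Rational(1, 2))) ≈ 0.48000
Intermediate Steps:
Function('r')(v) = Add(24, Mul(4, v))
Function('I')(A) = Mul(Pow(A, Rational(1, 2)), Add(24, Mul(4, A))) (Function('I')(A) = Mul(Add(24, Mul(4, A)), Pow(A, Rational(1, 2))) = Mul(Pow(A, Rational(1, 2)), Add(24, Mul(4, A))))
x = 319125 (x = Mul(Mul(-23, -37), 375) = Mul(851, 375) = 319125)
Mul(x, Pow(Function('I')(Add(1545, 1474)), -1)) = Mul(319125, Pow(Mul(4, Pow(Add(1545, 1474), Rational(1, 2)), Add(6, Add(1545, 1474))), -1)) = Mul(319125, Pow(Mul(4, Pow(3019, Rational(1, 2)), Add(6, 3019)), -1)) = Mul(319125, Pow(Mul(4, Pow(3019, Rational(1, 2)), 3025), -1)) = Mul(319125, Pow(Mul(12100, Pow(3019, Rational(1, 2))), -1)) = Mul(319125, Mul(Rational(1, 36529900), Pow(3019, Rational(1, 2)))) = Mul(Rational(12765, 1461196), Pow(3019, Rational(1, 2)))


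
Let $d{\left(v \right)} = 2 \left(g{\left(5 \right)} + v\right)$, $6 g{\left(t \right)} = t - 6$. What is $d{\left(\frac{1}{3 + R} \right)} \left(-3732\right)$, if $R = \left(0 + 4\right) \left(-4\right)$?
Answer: $\frac{23636}{13} \approx 1818.2$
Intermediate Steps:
$g{\left(t \right)} = -1 + \frac{t}{6}$ ($g{\left(t \right)} = \frac{t - 6}{6} = \frac{-6 + t}{6} = -1 + \frac{t}{6}$)
$R = -16$ ($R = 4 \left(-4\right) = -16$)
$d{\left(v \right)} = - \frac{1}{3} + 2 v$ ($d{\left(v \right)} = 2 \left(\left(-1 + \frac{1}{6} \cdot 5\right) + v\right) = 2 \left(\left(-1 + \frac{5}{6}\right) + v\right) = 2 \left(- \frac{1}{6} + v\right) = - \frac{1}{3} + 2 v$)
$d{\left(\frac{1}{3 + R} \right)} \left(-3732\right) = \left(- \frac{1}{3} + \frac{2}{3 - 16}\right) \left(-3732\right) = \left(- \frac{1}{3} + \frac{2}{-13}\right) \left(-3732\right) = \left(- \frac{1}{3} + 2 \left(- \frac{1}{13}\right)\right) \left(-3732\right) = \left(- \frac{1}{3} - \frac{2}{13}\right) \left(-3732\right) = \left(- \frac{19}{39}\right) \left(-3732\right) = \frac{23636}{13}$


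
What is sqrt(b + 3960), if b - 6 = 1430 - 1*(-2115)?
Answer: sqrt(7511) ≈ 86.666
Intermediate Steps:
b = 3551 (b = 6 + (1430 - 1*(-2115)) = 6 + (1430 + 2115) = 6 + 3545 = 3551)
sqrt(b + 3960) = sqrt(3551 + 3960) = sqrt(7511)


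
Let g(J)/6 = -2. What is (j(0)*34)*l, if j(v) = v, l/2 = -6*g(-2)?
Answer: 0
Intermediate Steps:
g(J) = -12 (g(J) = 6*(-2) = -12)
l = 144 (l = 2*(-6*(-12)) = 2*72 = 144)
(j(0)*34)*l = (0*34)*144 = 0*144 = 0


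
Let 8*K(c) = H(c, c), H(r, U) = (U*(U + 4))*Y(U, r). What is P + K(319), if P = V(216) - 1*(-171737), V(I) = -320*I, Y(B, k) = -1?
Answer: 717899/8 ≈ 89737.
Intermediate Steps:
H(r, U) = -U*(4 + U) (H(r, U) = (U*(U + 4))*(-1) = (U*(4 + U))*(-1) = -U*(4 + U))
P = 102617 (P = -320*216 - 1*(-171737) = -69120 + 171737 = 102617)
K(c) = -c*(4 + c)/8 (K(c) = (-c*(4 + c))/8 = -c*(4 + c)/8)
P + K(319) = 102617 - ⅛*319*(4 + 319) = 102617 - ⅛*319*323 = 102617 - 103037/8 = 717899/8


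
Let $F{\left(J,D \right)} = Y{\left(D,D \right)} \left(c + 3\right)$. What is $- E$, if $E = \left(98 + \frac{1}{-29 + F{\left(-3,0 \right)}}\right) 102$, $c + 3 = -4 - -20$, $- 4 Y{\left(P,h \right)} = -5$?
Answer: $- \frac{29954}{3} \approx -9984.7$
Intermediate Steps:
$Y{\left(P,h \right)} = \frac{5}{4}$ ($Y{\left(P,h \right)} = \left(- \frac{1}{4}\right) \left(-5\right) = \frac{5}{4}$)
$c = 13$ ($c = -3 - -16 = -3 + \left(-4 + 20\right) = -3 + 16 = 13$)
$F{\left(J,D \right)} = 20$ ($F{\left(J,D \right)} = \frac{5 \left(13 + 3\right)}{4} = \frac{5}{4} \cdot 16 = 20$)
$E = \frac{29954}{3}$ ($E = \left(98 + \frac{1}{-29 + 20}\right) 102 = \left(98 + \frac{1}{-9}\right) 102 = \left(98 - \frac{1}{9}\right) 102 = \frac{881}{9} \cdot 102 = \frac{29954}{3} \approx 9984.7$)
$- E = \left(-1\right) \frac{29954}{3} = - \frac{29954}{3}$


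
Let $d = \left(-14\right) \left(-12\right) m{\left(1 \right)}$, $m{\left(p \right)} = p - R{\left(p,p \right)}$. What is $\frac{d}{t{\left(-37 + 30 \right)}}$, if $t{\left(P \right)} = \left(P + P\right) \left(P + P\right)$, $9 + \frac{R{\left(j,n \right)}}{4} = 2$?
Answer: $\frac{174}{7} \approx 24.857$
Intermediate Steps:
$R{\left(j,n \right)} = -28$ ($R{\left(j,n \right)} = -36 + 4 \cdot 2 = -36 + 8 = -28$)
$m{\left(p \right)} = 28 + p$ ($m{\left(p \right)} = p - -28 = p + 28 = 28 + p$)
$d = 4872$ ($d = \left(-14\right) \left(-12\right) \left(28 + 1\right) = 168 \cdot 29 = 4872$)
$t{\left(P \right)} = 4 P^{2}$ ($t{\left(P \right)} = 2 P 2 P = 4 P^{2}$)
$\frac{d}{t{\left(-37 + 30 \right)}} = \frac{4872}{4 \left(-37 + 30\right)^{2}} = \frac{4872}{4 \left(-7\right)^{2}} = \frac{4872}{4 \cdot 49} = \frac{4872}{196} = 4872 \cdot \frac{1}{196} = \frac{174}{7}$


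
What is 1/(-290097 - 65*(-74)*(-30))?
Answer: -1/434397 ≈ -2.3020e-6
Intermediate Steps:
1/(-290097 - 65*(-74)*(-30)) = 1/(-290097 + 4810*(-30)) = 1/(-290097 - 144300) = 1/(-434397) = -1/434397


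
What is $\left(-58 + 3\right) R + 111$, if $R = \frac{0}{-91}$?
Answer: $111$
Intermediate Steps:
$R = 0$ ($R = 0 \left(- \frac{1}{91}\right) = 0$)
$\left(-58 + 3\right) R + 111 = \left(-58 + 3\right) 0 + 111 = \left(-55\right) 0 + 111 = 0 + 111 = 111$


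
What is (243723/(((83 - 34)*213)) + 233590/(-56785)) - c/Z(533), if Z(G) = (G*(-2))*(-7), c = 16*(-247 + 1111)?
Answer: 8930019367/513643039 ≈ 17.386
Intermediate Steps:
c = 13824 (c = 16*864 = 13824)
Z(G) = 14*G (Z(G) = -2*G*(-7) = 14*G)
(243723/(((83 - 34)*213)) + 233590/(-56785)) - c/Z(533) = (243723/(((83 - 34)*213)) + 233590/(-56785)) - 13824/(14*533) = (243723/((49*213)) + 233590*(-1/56785)) - 13824/7462 = (243723/10437 - 46718/11357) - 13824/7462 = (243723*(1/10437) - 46718/11357) - 1*6912/3731 = (81241/3479 - 46718/11357) - 6912/3731 = 760122115/39511003 - 6912/3731 = 8930019367/513643039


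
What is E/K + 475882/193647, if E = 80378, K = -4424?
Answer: -6729828299/428347164 ≈ -15.711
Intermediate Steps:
E/K + 475882/193647 = 80378/(-4424) + 475882/193647 = 80378*(-1/4424) + 475882*(1/193647) = -40189/2212 + 475882/193647 = -6729828299/428347164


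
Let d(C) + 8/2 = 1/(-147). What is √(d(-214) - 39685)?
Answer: 2*I*√4375713/21 ≈ 199.22*I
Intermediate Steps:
d(C) = -589/147 (d(C) = -4 + 1/(-147) = -4 - 1/147 = -589/147)
√(d(-214) - 39685) = √(-589/147 - 39685) = √(-5834284/147) = 2*I*√4375713/21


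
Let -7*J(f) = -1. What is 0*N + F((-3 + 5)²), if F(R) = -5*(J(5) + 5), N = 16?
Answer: -180/7 ≈ -25.714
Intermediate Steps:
J(f) = ⅐ (J(f) = -⅐*(-1) = ⅐)
F(R) = -180/7 (F(R) = -5*(⅐ + 5) = -5*36/7 = -180/7)
0*N + F((-3 + 5)²) = 0*16 - 180/7 = 0 - 180/7 = -180/7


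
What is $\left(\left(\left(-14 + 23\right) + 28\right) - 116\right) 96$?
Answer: $-7584$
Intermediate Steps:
$\left(\left(\left(-14 + 23\right) + 28\right) - 116\right) 96 = \left(\left(9 + 28\right) - 116\right) 96 = \left(37 - 116\right) 96 = \left(-79\right) 96 = -7584$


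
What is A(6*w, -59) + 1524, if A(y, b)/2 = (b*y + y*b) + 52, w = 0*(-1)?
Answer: 1628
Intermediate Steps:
w = 0
A(y, b) = 104 + 4*b*y (A(y, b) = 2*((b*y + y*b) + 52) = 2*((b*y + b*y) + 52) = 2*(2*b*y + 52) = 2*(52 + 2*b*y) = 104 + 4*b*y)
A(6*w, -59) + 1524 = (104 + 4*(-59)*(6*0)) + 1524 = (104 + 4*(-59)*0) + 1524 = (104 + 0) + 1524 = 104 + 1524 = 1628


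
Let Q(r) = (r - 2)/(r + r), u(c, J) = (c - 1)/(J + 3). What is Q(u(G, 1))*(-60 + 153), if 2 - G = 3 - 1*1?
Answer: 837/2 ≈ 418.50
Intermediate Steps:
G = 0 (G = 2 - (3 - 1*1) = 2 - (3 - 1) = 2 - 1*2 = 2 - 2 = 0)
u(c, J) = (-1 + c)/(3 + J)
Q(r) = (-2 + r)/(2*r) (Q(r) = (-2 + r)/((2*r)) = (-2 + r)*(1/(2*r)) = (-2 + r)/(2*r))
Q(u(G, 1))*(-60 + 153) = ((-2 + (-1 + 0)/(3 + 1))/(2*(((-1 + 0)/(3 + 1)))))*(-60 + 153) = ((-2 - 1/4)/(2*((-1/4))))*93 = ((-2 + (¼)*(-1))/(2*(((¼)*(-1)))))*93 = ((-2 - ¼)/(2*(-¼)))*93 = ((½)*(-4)*(-9/4))*93 = (9/2)*93 = 837/2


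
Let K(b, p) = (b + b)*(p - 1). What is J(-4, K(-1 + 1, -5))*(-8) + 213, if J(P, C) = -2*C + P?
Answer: 245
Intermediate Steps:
K(b, p) = 2*b*(-1 + p) (K(b, p) = (2*b)*(-1 + p) = 2*b*(-1 + p))
J(P, C) = P - 2*C
J(-4, K(-1 + 1, -5))*(-8) + 213 = (-4 - 4*(-1 + 1)*(-1 - 5))*(-8) + 213 = (-4 - 4*0*(-6))*(-8) + 213 = (-4 - 2*0)*(-8) + 213 = (-4 + 0)*(-8) + 213 = -4*(-8) + 213 = 32 + 213 = 245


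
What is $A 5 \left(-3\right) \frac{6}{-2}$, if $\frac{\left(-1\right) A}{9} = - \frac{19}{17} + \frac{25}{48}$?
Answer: $\frac{65745}{272} \approx 241.71$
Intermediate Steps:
$A = \frac{1461}{272}$ ($A = - 9 \left(- \frac{19}{17} + \frac{25}{48}\right) = \left(-9\right) \left(- \frac{487}{816}\right) = \frac{1461}{272} \approx 5.3713$)
$A 5 \left(-3\right) \frac{6}{-2} = \frac{1461 \cdot 5 \left(-3\right) \frac{6}{-2}}{272} = \frac{1461 \left(- 15 \cdot 6 \left(- \frac{1}{2}\right)\right)}{272} = \frac{1461 \left(\left(-15\right) \left(-3\right)\right)}{272} = \frac{1461}{272} \cdot 45 = \frac{65745}{272}$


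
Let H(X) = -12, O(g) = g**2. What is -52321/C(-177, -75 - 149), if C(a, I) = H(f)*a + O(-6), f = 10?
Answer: -52321/2160 ≈ -24.223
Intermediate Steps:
C(a, I) = 36 - 12*a (C(a, I) = -12*a + (-6)**2 = -12*a + 36 = 36 - 12*a)
-52321/C(-177, -75 - 149) = -52321/(36 - 12*(-177)) = -52321/(36 + 2124) = -52321/2160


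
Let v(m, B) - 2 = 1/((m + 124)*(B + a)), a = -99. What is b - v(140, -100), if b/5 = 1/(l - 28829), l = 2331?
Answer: -1392217019/696049464 ≈ -2.0002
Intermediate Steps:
b = -5/26498 (b = 5/(2331 - 28829) = 5/(-26498) = 5*(-1/26498) = -5/26498 ≈ -0.00018869)
v(m, B) = 2 + 1/((-99 + B)*(124 + m)) (v(m, B) = 2 + 1/((m + 124)*(B - 99)) = 2 + 1/((124 + m)*(-99 + B)) = 2 + 1/((-99 + B)*(124 + m)))
b - v(140, -100) = -5/26498 - (-24551 - 198*140 + 248*(-100) + 2*(-100)*140)/(-12276 - 99*140 + 124*(-100) - 100*140) = -5/26498 - (-24551 - 27720 - 24800 - 28000)/(-12276 - 13860 - 12400 - 14000) = -5/26498 - (-105071)/(-52536) = -5/26498 - (-1)*(-105071)/52536 = -5/26498 - 1*105071/52536 = -5/26498 - 105071/52536 = -1392217019/696049464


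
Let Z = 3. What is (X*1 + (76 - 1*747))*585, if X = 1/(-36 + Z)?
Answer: -4318080/11 ≈ -3.9255e+5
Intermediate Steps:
X = -1/33 (X = 1/(-36 + 3) = 1/(-33) = -1/33 ≈ -0.030303)
(X*1 + (76 - 1*747))*585 = (-1/33*1 + (76 - 1*747))*585 = (-1/33 + (76 - 747))*585 = (-1/33 - 671)*585 = -22144/33*585 = -4318080/11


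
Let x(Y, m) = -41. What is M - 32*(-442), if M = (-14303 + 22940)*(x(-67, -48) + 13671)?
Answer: 117736454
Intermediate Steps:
M = 117722310 (M = (-14303 + 22940)*(-41 + 13671) = 8637*13630 = 117722310)
M - 32*(-442) = 117722310 - 32*(-442) = 117722310 - 1*(-14144) = 117722310 + 14144 = 117736454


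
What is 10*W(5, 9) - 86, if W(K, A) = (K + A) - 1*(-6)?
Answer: 114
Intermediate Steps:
W(K, A) = 6 + A + K (W(K, A) = (A + K) + 6 = 6 + A + K)
10*W(5, 9) - 86 = 10*(6 + 9 + 5) - 86 = 10*20 - 86 = 200 - 86 = 114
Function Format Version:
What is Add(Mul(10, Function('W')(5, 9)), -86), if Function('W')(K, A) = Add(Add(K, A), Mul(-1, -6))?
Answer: 114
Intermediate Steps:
Function('W')(K, A) = Add(6, A, K) (Function('W')(K, A) = Add(Add(A, K), 6) = Add(6, A, K))
Add(Mul(10, Function('W')(5, 9)), -86) = Add(Mul(10, Add(6, 9, 5)), -86) = Add(Mul(10, 20), -86) = Add(200, -86) = 114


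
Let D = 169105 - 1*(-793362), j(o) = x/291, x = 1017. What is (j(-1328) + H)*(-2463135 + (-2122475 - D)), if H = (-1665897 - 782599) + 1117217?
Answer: 716443844048748/97 ≈ 7.3860e+12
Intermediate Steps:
H = -1331279 (H = -2448496 + 1117217 = -1331279)
j(o) = 339/97 (j(o) = 1017/291 = 1017*(1/291) = 339/97)
D = 962467 (D = 169105 + 793362 = 962467)
(j(-1328) + H)*(-2463135 + (-2122475 - D)) = (339/97 - 1331279)*(-2463135 + (-2122475 - 1*962467)) = -129133724*(-2463135 + (-2122475 - 962467))/97 = -129133724*(-2463135 - 3084942)/97 = -129133724/97*(-5548077) = 716443844048748/97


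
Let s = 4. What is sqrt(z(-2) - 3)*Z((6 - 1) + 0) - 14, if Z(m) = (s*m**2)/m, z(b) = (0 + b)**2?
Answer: 6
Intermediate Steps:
z(b) = b**2
Z(m) = 4*m (Z(m) = (4*m**2)/m = 4*m)
sqrt(z(-2) - 3)*Z((6 - 1) + 0) - 14 = sqrt((-2)**2 - 3)*(4*((6 - 1) + 0)) - 14 = sqrt(4 - 3)*(4*(5 + 0)) - 14 = sqrt(1)*(4*5) - 14 = 1*20 - 14 = 20 - 14 = 6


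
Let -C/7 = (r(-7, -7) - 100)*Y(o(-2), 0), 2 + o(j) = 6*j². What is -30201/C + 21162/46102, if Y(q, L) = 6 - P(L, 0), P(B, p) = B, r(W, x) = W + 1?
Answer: -30907459/4886812 ≈ -6.3247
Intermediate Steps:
r(W, x) = 1 + W
o(j) = -2 + 6*j²
Y(q, L) = 6 - L
C = 4452 (C = -7*((1 - 7) - 100)*(6 - 1*0) = -7*(-6 - 100)*(6 + 0) = -(-742)*6 = -7*(-636) = 4452)
-30201/C + 21162/46102 = -30201/4452 + 21162/46102 = -30201*1/4452 + 21162*(1/46102) = -10067/1484 + 10581/23051 = -30907459/4886812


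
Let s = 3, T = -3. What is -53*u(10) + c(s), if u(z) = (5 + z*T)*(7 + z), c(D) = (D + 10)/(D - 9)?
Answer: 135137/6 ≈ 22523.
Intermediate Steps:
c(D) = (10 + D)/(-9 + D)
u(z) = (5 - 3*z)*(7 + z) (u(z) = (5 + z*(-3))*(7 + z) = (5 - 3*z)*(7 + z))
-53*u(10) + c(s) = -53*(35 - 16*10 - 3*10²) + (10 + 3)/(-9 + 3) = -53*(35 - 160 - 3*100) + 13/(-6) = -53*(35 - 160 - 300) - ⅙*13 = -53*(-425) - 13/6 = 22525 - 13/6 = 135137/6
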